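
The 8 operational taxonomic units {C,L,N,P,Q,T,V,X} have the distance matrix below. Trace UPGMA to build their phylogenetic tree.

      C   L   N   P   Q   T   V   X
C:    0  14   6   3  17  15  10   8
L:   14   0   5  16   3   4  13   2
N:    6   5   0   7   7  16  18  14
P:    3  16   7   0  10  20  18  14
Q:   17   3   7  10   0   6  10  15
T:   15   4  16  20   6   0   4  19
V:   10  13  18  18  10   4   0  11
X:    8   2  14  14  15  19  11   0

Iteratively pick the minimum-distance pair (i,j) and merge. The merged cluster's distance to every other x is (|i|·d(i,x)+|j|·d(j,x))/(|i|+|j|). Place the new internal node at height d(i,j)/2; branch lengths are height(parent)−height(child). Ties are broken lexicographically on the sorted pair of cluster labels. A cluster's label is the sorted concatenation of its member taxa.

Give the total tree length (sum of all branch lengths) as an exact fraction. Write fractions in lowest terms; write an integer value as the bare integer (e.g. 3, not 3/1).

iteration 1: select L,X (d=2); attach at lengths (1, 1); label the merged cluster LX
  updated: d(C,LX)=11, d(LX,N)=19/2, d(LX,P)=15, d(LX,Q)=9, d(LX,T)=23/2, d(LX,V)=12
iteration 2: select C,P (d=3); attach at lengths (3/2, 3/2); label the merged cluster CP
  updated: d(CP,LX)=13, d(CP,N)=13/2, d(CP,Q)=27/2, d(CP,T)=35/2, d(CP,V)=14
iteration 3: select T,V (d=4); attach at lengths (2, 2); label the merged cluster TV
  updated: d(CP,TV)=63/4, d(LX,TV)=47/4, d(N,TV)=17, d(Q,TV)=8
iteration 4: select CP,N (d=13/2); attach at lengths (7/4, 13/4); label the merged cluster CNP
  updated: d(CNP,LX)=71/6, d(CNP,Q)=34/3, d(CNP,TV)=97/6
iteration 5: select Q,TV (d=8); attach at lengths (4, 2); label the merged cluster QTV
  updated: d(CNP,QTV)=131/9, d(LX,QTV)=65/6
iteration 6: select LX,QTV (d=65/6); attach at lengths (53/12, 17/12); label the merged cluster LQTVX
  updated: d(CNP,LQTVX)=202/15
iteration 7: select CNP,LQTVX (d=202/15); attach at lengths (209/60, 79/60); label the merged cluster CLNPQTVX
final tree: (((C:3/2,P:3/2):7/4,N:13/4):209/60,((L:1,X:1):53/12,(Q:4,(T:2,V:2):2):17/12):79/60)
total length: 919/30

919/30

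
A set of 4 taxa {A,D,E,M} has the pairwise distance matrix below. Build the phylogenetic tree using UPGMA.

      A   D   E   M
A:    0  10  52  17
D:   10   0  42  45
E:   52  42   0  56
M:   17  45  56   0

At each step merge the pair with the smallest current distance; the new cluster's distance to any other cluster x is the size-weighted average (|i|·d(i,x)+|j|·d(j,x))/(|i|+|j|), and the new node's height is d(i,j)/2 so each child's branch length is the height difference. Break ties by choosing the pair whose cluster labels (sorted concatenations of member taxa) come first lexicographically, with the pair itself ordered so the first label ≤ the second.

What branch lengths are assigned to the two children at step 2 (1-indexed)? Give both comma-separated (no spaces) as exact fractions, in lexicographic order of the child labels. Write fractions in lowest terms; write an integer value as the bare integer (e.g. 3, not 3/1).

1. join A+D (d=10) ⇒ AD; edges |A|=5, |D|=5
  updated: d(AD,E)=47, d(AD,M)=31
2. join AD+M (d=31) ⇒ ADM; edges |AD|=21/2, |M|=31/2
  updated: d(ADM,E)=50
3. join ADM+E (d=50) ⇒ ADEM; edges |ADM|=19/2, |E|=25
final tree: (((A:5,D:5):21/2,M:31/2):19/2,E:25)
total length: 141/2

21/2,31/2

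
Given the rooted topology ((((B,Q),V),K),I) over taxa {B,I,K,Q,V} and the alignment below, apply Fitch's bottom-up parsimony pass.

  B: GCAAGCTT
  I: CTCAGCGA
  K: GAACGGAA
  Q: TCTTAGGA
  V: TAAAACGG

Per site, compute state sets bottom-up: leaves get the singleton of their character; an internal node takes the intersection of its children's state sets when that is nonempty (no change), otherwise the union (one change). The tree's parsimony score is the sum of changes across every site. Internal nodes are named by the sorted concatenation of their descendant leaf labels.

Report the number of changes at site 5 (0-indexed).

site 0, node BQ: B={G} ∪ Q={T} → {G,T} (+1)
site 0, node BQV: BQ={G,T} ∩ V={T} → {T} (+0)
site 0, node BKQV: BQV={T} ∪ K={G} → {G,T} (+1)
site 0, node BIKQV: BKQV={G,T} ∪ I={C} → {C,G,T} (+1)
site 1, node BQ: B={C} ∩ Q={C} → {C} (+0)
site 1, node BQV: BQ={C} ∪ V={A} → {A,C} (+1)
site 1, node BKQV: BQV={A,C} ∩ K={A} → {A} (+0)
site 1, node BIKQV: BKQV={A} ∪ I={T} → {A,T} (+1)
site 2, node BQ: B={A} ∪ Q={T} → {A,T} (+1)
site 2, node BQV: BQ={A,T} ∩ V={A} → {A} (+0)
site 2, node BKQV: BQV={A} ∩ K={A} → {A} (+0)
site 2, node BIKQV: BKQV={A} ∪ I={C} → {A,C} (+1)
site 3, node BQ: B={A} ∪ Q={T} → {A,T} (+1)
site 3, node BQV: BQ={A,T} ∩ V={A} → {A} (+0)
site 3, node BKQV: BQV={A} ∪ K={C} → {A,C} (+1)
site 3, node BIKQV: BKQV={A,C} ∩ I={A} → {A} (+0)
site 4, node BQ: B={G} ∪ Q={A} → {A,G} (+1)
site 4, node BQV: BQ={A,G} ∩ V={A} → {A} (+0)
site 4, node BKQV: BQV={A} ∪ K={G} → {A,G} (+1)
site 4, node BIKQV: BKQV={A,G} ∩ I={G} → {G} (+0)
site 5, node BQ: B={C} ∪ Q={G} → {C,G} (+1)
site 5, node BQV: BQ={C,G} ∩ V={C} → {C} (+0)
site 5, node BKQV: BQV={C} ∪ K={G} → {C,G} (+1)
site 5, node BIKQV: BKQV={C,G} ∩ I={C} → {C} (+0)
site 6, node BQ: B={T} ∪ Q={G} → {G,T} (+1)
site 6, node BQV: BQ={G,T} ∩ V={G} → {G} (+0)
site 6, node BKQV: BQV={G} ∪ K={A} → {A,G} (+1)
site 6, node BIKQV: BKQV={A,G} ∩ I={G} → {G} (+0)
site 7, node BQ: B={T} ∪ Q={A} → {A,T} (+1)
site 7, node BQV: BQ={A,T} ∪ V={G} → {A,G,T} (+1)
site 7, node BKQV: BQV={A,G,T} ∩ K={A} → {A} (+0)
site 7, node BIKQV: BKQV={A} ∩ I={A} → {A} (+0)
per-site changes: [3, 2, 2, 2, 2, 2, 2, 2]; total = 17

2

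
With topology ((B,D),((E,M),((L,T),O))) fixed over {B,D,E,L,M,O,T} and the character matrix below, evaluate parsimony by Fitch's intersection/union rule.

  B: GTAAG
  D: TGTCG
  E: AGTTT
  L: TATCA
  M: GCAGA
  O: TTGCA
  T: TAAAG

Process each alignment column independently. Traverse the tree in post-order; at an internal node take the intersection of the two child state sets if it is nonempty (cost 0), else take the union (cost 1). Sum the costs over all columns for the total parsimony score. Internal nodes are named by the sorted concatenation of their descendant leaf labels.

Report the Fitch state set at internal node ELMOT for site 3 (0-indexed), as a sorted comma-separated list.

[col 0] BD: children B:{G}, D:{T} ∪→ {G,T}; cost 1
[col 0] EM: children E:{A}, M:{G} ∪→ {A,G}; cost 1
[col 0] LT: children L:{T}, T:{T} ∩→ {T}; cost 0
[col 0] LOT: children LT:{T}, O:{T} ∩→ {T}; cost 0
[col 0] ELMOT: children EM:{A,G}, LOT:{T} ∪→ {A,G,T}; cost 1
[col 0] BDELMOT: children BD:{G,T}, ELMOT:{A,G,T} ∩→ {G,T}; cost 0
[col 1] BD: children B:{T}, D:{G} ∪→ {G,T}; cost 1
[col 1] EM: children E:{G}, M:{C} ∪→ {C,G}; cost 1
[col 1] LT: children L:{A}, T:{A} ∩→ {A}; cost 0
[col 1] LOT: children LT:{A}, O:{T} ∪→ {A,T}; cost 1
[col 1] ELMOT: children EM:{C,G}, LOT:{A,T} ∪→ {A,C,G,T}; cost 1
[col 1] BDELMOT: children BD:{G,T}, ELMOT:{A,C,G,T} ∩→ {G,T}; cost 0
[col 2] BD: children B:{A}, D:{T} ∪→ {A,T}; cost 1
[col 2] EM: children E:{T}, M:{A} ∪→ {A,T}; cost 1
[col 2] LT: children L:{T}, T:{A} ∪→ {A,T}; cost 1
[col 2] LOT: children LT:{A,T}, O:{G} ∪→ {A,G,T}; cost 1
[col 2] ELMOT: children EM:{A,T}, LOT:{A,G,T} ∩→ {A,T}; cost 0
[col 2] BDELMOT: children BD:{A,T}, ELMOT:{A,T} ∩→ {A,T}; cost 0
[col 3] BD: children B:{A}, D:{C} ∪→ {A,C}; cost 1
[col 3] EM: children E:{T}, M:{G} ∪→ {G,T}; cost 1
[col 3] LT: children L:{C}, T:{A} ∪→ {A,C}; cost 1
[col 3] LOT: children LT:{A,C}, O:{C} ∩→ {C}; cost 0
[col 3] ELMOT: children EM:{G,T}, LOT:{C} ∪→ {C,G,T}; cost 1
[col 3] BDELMOT: children BD:{A,C}, ELMOT:{C,G,T} ∩→ {C}; cost 0
[col 4] BD: children B:{G}, D:{G} ∩→ {G}; cost 0
[col 4] EM: children E:{T}, M:{A} ∪→ {A,T}; cost 1
[col 4] LT: children L:{A}, T:{G} ∪→ {A,G}; cost 1
[col 4] LOT: children LT:{A,G}, O:{A} ∩→ {A}; cost 0
[col 4] ELMOT: children EM:{A,T}, LOT:{A} ∩→ {A}; cost 0
[col 4] BDELMOT: children BD:{G}, ELMOT:{A} ∪→ {A,G}; cost 1
per-site changes: [3, 4, 4, 4, 3]; total = 18

C,G,T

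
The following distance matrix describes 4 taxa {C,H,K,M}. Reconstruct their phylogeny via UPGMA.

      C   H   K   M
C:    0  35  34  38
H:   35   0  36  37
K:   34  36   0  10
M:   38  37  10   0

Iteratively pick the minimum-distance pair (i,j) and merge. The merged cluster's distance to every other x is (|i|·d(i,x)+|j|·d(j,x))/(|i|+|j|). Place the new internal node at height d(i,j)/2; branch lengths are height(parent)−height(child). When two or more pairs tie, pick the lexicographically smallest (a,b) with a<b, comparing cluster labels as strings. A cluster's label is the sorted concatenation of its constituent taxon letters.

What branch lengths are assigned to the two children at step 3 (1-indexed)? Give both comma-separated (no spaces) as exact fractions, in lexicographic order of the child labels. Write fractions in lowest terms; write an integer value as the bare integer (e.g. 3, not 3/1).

5/8,105/8

iteration 1: select K,M (d=10); attach at lengths (5, 5); label the merged cluster KM
  updated: d(C,KM)=36, d(H,KM)=73/2
iteration 2: select C,H (d=35); attach at lengths (35/2, 35/2); label the merged cluster CH
  updated: d(CH,KM)=145/4
iteration 3: select CH,KM (d=145/4); attach at lengths (5/8, 105/8); label the merged cluster CHKM
final tree: ((C:35/2,H:35/2):5/8,(K:5,M:5):105/8)
total length: 235/4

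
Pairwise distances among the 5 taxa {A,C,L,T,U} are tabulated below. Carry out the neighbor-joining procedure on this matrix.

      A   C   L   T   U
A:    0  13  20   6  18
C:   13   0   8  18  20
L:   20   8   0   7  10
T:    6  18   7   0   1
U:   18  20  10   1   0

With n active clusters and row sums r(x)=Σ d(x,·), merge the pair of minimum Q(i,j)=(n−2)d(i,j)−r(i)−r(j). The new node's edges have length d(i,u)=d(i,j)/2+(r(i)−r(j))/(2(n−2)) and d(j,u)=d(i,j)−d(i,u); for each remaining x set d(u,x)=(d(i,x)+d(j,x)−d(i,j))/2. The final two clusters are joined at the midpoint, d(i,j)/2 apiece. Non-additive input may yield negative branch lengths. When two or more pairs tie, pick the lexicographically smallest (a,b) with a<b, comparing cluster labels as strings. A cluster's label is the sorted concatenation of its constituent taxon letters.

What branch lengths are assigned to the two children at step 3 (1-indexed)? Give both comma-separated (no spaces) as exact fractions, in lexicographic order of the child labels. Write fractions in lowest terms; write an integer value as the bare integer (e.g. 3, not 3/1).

iteration 1: select C,L (d=8, Q=-80); attach at lengths (19/3, 5/3); label the merged cluster CL
  updated: d(A,CL)=25/2, d(CL,T)=17/2, d(CL,U)=11
iteration 2: select A,CL (d=25/2, Q=-87/2); attach at lengths (59/8, 41/8); label the merged cluster ACL
  updated: d(ACL,T)=1, d(ACL,U)=33/4
iteration 3: select ACL,T (d=1, Q=-41/4); attach at lengths (33/8, -25/8); label the merged cluster ACLT
  updated: d(ACLT,U)=33/8
iteration 4: select ACLT,U (d=33/8); attach at lengths (33/16, 33/16); label the merged cluster ACLTU
final tree: (((A:59/8,(C:19/3,L:5/3):41/8):33/8,T:-25/8):33/16,U:33/16)
total length: 205/8

33/8,-25/8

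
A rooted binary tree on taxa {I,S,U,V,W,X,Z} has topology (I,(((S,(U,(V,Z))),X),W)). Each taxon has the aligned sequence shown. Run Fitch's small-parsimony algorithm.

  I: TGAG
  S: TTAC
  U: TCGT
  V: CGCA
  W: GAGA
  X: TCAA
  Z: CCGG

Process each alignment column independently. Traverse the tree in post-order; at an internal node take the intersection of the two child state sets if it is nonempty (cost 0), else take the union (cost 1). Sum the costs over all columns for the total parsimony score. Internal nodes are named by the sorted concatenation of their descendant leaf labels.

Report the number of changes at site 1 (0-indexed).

VZ@0: {C} ∩ {C} = {C} (intersection, +0)
UVZ@0: {T} ∪ {C} = {C,T} (union, +1)
SUVZ@0: {T} ∩ {C,T} = {T} (intersection, +0)
SUVXZ@0: {T} ∩ {T} = {T} (intersection, +0)
SUVWXZ@0: {T} ∪ {G} = {G,T} (union, +1)
ISUVWXZ@0: {T} ∩ {G,T} = {T} (intersection, +0)
VZ@1: {G} ∪ {C} = {C,G} (union, +1)
UVZ@1: {C} ∩ {C,G} = {C} (intersection, +0)
SUVZ@1: {T} ∪ {C} = {C,T} (union, +1)
SUVXZ@1: {C,T} ∩ {C} = {C} (intersection, +0)
SUVWXZ@1: {C} ∪ {A} = {A,C} (union, +1)
ISUVWXZ@1: {G} ∪ {A,C} = {A,C,G} (union, +1)
VZ@2: {C} ∪ {G} = {C,G} (union, +1)
UVZ@2: {G} ∩ {C,G} = {G} (intersection, +0)
SUVZ@2: {A} ∪ {G} = {A,G} (union, +1)
SUVXZ@2: {A,G} ∩ {A} = {A} (intersection, +0)
SUVWXZ@2: {A} ∪ {G} = {A,G} (union, +1)
ISUVWXZ@2: {A} ∩ {A,G} = {A} (intersection, +0)
VZ@3: {A} ∪ {G} = {A,G} (union, +1)
UVZ@3: {T} ∪ {A,G} = {A,G,T} (union, +1)
SUVZ@3: {C} ∪ {A,G,T} = {A,C,G,T} (union, +1)
SUVXZ@3: {A,C,G,T} ∩ {A} = {A} (intersection, +0)
SUVWXZ@3: {A} ∩ {A} = {A} (intersection, +0)
ISUVWXZ@3: {G} ∪ {A} = {A,G} (union, +1)
per-site changes: [2, 4, 3, 4]; total = 13

4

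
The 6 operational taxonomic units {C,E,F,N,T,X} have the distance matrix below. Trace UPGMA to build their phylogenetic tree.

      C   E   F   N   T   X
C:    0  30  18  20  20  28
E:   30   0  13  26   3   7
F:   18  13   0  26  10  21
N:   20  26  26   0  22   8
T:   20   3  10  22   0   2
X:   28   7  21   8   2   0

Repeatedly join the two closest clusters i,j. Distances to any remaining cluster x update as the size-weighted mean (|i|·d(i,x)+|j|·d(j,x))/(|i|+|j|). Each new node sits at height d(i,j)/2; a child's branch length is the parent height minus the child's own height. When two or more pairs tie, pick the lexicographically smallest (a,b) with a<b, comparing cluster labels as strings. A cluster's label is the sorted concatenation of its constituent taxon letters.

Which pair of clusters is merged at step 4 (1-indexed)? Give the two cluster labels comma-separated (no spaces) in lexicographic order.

iteration 1: select T,X (d=2); attach at lengths (1, 1); label the merged cluster TX
  updated: d(C,TX)=24, d(E,TX)=5, d(F,TX)=31/2, d(N,TX)=15
iteration 2: select E,TX (d=5); attach at lengths (5/2, 3/2); label the merged cluster ETX
  updated: d(C,ETX)=26, d(ETX,F)=44/3, d(ETX,N)=56/3
iteration 3: select ETX,F (d=44/3); attach at lengths (29/6, 22/3); label the merged cluster EFTX
  updated: d(C,EFTX)=24, d(EFTX,N)=41/2
iteration 4: select C,N (d=20); attach at lengths (10, 10); label the merged cluster CN
  updated: d(CN,EFTX)=89/4
iteration 5: select CN,EFTX (d=89/4); attach at lengths (9/8, 91/24); label the merged cluster CEFNTX
final tree: ((C:10,N:10):9/8,((E:5/2,(T:1,X:1):3/2):29/6,F:22/3):91/24)
total length: 517/12

C,N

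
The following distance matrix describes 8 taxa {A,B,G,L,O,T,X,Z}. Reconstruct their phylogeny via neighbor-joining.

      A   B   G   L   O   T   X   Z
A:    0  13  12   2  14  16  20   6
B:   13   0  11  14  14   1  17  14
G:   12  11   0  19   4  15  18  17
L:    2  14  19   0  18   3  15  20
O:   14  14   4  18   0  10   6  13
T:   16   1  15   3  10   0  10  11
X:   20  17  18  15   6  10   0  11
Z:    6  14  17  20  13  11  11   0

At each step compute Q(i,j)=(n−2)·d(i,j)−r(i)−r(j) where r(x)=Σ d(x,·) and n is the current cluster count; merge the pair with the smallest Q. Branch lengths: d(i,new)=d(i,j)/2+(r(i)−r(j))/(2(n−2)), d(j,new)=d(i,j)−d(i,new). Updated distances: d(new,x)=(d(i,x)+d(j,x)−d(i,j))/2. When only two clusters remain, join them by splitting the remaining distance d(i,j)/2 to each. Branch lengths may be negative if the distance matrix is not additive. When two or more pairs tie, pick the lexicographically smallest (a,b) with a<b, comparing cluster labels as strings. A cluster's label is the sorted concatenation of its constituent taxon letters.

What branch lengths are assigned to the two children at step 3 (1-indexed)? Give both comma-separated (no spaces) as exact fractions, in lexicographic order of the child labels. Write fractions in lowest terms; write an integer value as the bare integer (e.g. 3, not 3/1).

9/4,-5/4

iteration 1: select A,L (d=2, Q=-162); attach at lengths (1/3, 5/3); label the merged cluster AL
  updated: d(AL,B)=25/2, d(AL,G)=29/2, d(AL,O)=15, d(AL,T)=17/2, d(AL,X)=33/2, d(AL,Z)=12
iteration 2: select G,O (d=4, Q=-243/2); attach at lengths (15/4, 1/4); label the merged cluster GO
  updated: d(AL,GO)=51/4, d(B,GO)=21/2, d(GO,T)=21/2, d(GO,X)=10, d(GO,Z)=13
iteration 3: select B,T (d=1, Q=-92); attach at lengths (9/4, -5/4); label the merged cluster BT
  updated: d(AL,BT)=10, d(BT,GO)=10, d(BT,X)=13, d(BT,Z)=12
iteration 4: select AL,BT (d=10, Q=-265/4); attach at lengths (145/24, 95/24); label the merged cluster ABLT
  updated: d(ABLT,GO)=51/8, d(ABLT,X)=39/4, d(ABLT,Z)=7
iteration 5: select ABLT,Z (d=7, Q=-321/8); attach at lengths (49/32, 175/32); label the merged cluster ABLTZ
  updated: d(ABLTZ,GO)=99/16, d(ABLTZ,X)=55/8
iteration 6: select ABLTZ,GO (d=99/16, Q=-369/16); attach at lengths (49/32, 149/32); label the merged cluster ABGLOTZ
  updated: d(ABGLOTZ,X)=171/32
iteration 7: select ABGLOTZ,X (d=171/32); attach at lengths (171/64, 171/64); label the merged cluster ABGLOTXZ
final tree: (((((A:1/3,L:5/3):145/24,(B:9/4,T:-5/4):95/24):49/32,Z:175/32):49/32,(G:15/4,O:1/4):149/32):171/64,X:171/64)
total length: 1137/32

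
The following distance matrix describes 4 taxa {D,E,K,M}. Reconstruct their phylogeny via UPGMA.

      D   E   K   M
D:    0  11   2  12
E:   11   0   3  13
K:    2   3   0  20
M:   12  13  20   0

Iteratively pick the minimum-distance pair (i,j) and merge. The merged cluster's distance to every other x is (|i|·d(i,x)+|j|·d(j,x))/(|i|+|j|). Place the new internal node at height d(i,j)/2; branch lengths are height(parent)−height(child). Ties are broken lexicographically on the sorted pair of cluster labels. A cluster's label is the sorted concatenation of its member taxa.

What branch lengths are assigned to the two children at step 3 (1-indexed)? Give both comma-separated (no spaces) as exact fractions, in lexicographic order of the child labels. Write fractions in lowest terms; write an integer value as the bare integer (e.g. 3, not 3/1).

step 1: merge (D,K) at d=2; branch lengths D→1, K→1; new cluster DK
  updated: d(DK,E)=7, d(DK,M)=16
step 2: merge (DK,E) at d=7; branch lengths DK→5/2, E→7/2; new cluster DEK
  updated: d(DEK,M)=15
step 3: merge (DEK,M) at d=15; branch lengths DEK→4, M→15/2; new cluster DEKM
final tree: (((D:1,K:1):5/2,E:7/2):4,M:15/2)
total length: 39/2

4,15/2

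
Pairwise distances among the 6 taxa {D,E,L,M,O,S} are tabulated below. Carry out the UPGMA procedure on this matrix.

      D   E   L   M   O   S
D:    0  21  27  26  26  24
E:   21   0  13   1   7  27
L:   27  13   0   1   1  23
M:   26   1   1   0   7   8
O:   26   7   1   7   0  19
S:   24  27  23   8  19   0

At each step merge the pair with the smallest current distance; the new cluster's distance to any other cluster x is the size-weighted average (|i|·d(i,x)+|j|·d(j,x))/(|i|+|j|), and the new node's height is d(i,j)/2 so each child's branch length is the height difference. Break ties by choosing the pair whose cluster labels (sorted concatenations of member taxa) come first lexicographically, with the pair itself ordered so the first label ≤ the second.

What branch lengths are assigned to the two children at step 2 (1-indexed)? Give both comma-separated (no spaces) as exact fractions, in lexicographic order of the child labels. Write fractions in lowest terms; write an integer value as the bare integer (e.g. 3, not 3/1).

1/2,1/2

iteration 1: select E,M (d=1); attach at lengths (1/2, 1/2); label the merged cluster EM
  updated: d(D,EM)=47/2, d(EM,L)=7, d(EM,O)=7, d(EM,S)=35/2
iteration 2: select L,O (d=1); attach at lengths (1/2, 1/2); label the merged cluster LO
  updated: d(D,LO)=53/2, d(EM,LO)=7, d(LO,S)=21
iteration 3: select EM,LO (d=7); attach at lengths (3, 3); label the merged cluster ELMO
  updated: d(D,ELMO)=25, d(ELMO,S)=77/4
iteration 4: select ELMO,S (d=77/4); attach at lengths (49/8, 77/8); label the merged cluster ELMOS
  updated: d(D,ELMOS)=124/5
iteration 5: select D,ELMOS (d=124/5); attach at lengths (62/5, 111/40); label the merged cluster DELMOS
final tree: (D:62/5,(((E:1/2,M:1/2):3,(L:1/2,O:1/2):3):49/8,S:77/8):111/40)
total length: 1557/40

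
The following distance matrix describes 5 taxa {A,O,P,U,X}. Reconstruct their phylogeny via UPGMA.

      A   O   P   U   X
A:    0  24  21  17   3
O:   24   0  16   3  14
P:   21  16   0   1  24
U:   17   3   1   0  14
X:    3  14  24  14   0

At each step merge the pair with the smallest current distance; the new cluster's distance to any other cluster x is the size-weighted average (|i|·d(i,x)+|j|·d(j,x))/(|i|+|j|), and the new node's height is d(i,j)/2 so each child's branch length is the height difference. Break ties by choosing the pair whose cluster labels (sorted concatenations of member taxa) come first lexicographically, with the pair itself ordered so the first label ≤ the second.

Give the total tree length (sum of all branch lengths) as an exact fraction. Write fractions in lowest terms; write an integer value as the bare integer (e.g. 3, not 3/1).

1. join P+U (d=1) ⇒ PU; edges |P|=1/2, |U|=1/2
  updated: d(A,PU)=19, d(O,PU)=19/2, d(PU,X)=19
2. join A+X (d=3) ⇒ AX; edges |A|=3/2, |X|=3/2
  updated: d(AX,O)=19, d(AX,PU)=19
3. join O+PU (d=19/2) ⇒ OPU; edges |O|=19/4, |PU|=17/4
  updated: d(AX,OPU)=19
4. join AX+OPU (d=19) ⇒ AOPUX; edges |AX|=8, |OPU|=19/4
final tree: ((A:3/2,X:3/2):8,(O:19/4,(P:1/2,U:1/2):17/4):19/4)
total length: 103/4

103/4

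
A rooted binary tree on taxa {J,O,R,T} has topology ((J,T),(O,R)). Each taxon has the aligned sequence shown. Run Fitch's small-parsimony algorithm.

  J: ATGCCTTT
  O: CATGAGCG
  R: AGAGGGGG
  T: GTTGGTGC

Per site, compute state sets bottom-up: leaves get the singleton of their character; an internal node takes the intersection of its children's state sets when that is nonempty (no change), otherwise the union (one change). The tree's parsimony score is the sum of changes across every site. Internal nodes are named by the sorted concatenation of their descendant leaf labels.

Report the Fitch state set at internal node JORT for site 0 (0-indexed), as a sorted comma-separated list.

A

site 0, node JT: J={A} ∪ T={G} → {A,G} (+1)
site 0, node OR: O={C} ∪ R={A} → {A,C} (+1)
site 0, node JORT: JT={A,G} ∩ OR={A,C} → {A} (+0)
site 1, node JT: J={T} ∩ T={T} → {T} (+0)
site 1, node OR: O={A} ∪ R={G} → {A,G} (+1)
site 1, node JORT: JT={T} ∪ OR={A,G} → {A,G,T} (+1)
site 2, node JT: J={G} ∪ T={T} → {G,T} (+1)
site 2, node OR: O={T} ∪ R={A} → {A,T} (+1)
site 2, node JORT: JT={G,T} ∩ OR={A,T} → {T} (+0)
site 3, node JT: J={C} ∪ T={G} → {C,G} (+1)
site 3, node OR: O={G} ∩ R={G} → {G} (+0)
site 3, node JORT: JT={C,G} ∩ OR={G} → {G} (+0)
site 4, node JT: J={C} ∪ T={G} → {C,G} (+1)
site 4, node OR: O={A} ∪ R={G} → {A,G} (+1)
site 4, node JORT: JT={C,G} ∩ OR={A,G} → {G} (+0)
site 5, node JT: J={T} ∩ T={T} → {T} (+0)
site 5, node OR: O={G} ∩ R={G} → {G} (+0)
site 5, node JORT: JT={T} ∪ OR={G} → {G,T} (+1)
site 6, node JT: J={T} ∪ T={G} → {G,T} (+1)
site 6, node OR: O={C} ∪ R={G} → {C,G} (+1)
site 6, node JORT: JT={G,T} ∩ OR={C,G} → {G} (+0)
site 7, node JT: J={T} ∪ T={C} → {C,T} (+1)
site 7, node OR: O={G} ∩ R={G} → {G} (+0)
site 7, node JORT: JT={C,T} ∪ OR={G} → {C,G,T} (+1)
per-site changes: [2, 2, 2, 1, 2, 1, 2, 2]; total = 14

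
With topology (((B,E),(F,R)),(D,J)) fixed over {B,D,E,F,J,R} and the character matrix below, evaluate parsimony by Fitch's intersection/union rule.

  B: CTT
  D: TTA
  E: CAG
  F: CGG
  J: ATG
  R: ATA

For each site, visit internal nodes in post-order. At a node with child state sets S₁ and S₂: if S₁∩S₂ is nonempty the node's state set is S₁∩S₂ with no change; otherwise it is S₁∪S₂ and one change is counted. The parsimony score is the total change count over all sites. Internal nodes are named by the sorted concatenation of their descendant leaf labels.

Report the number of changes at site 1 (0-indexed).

BE@0: {C} ∩ {C} = {C} (intersection, +0)
FR@0: {C} ∪ {A} = {A,C} (union, +1)
BEFR@0: {C} ∩ {A,C} = {C} (intersection, +0)
DJ@0: {T} ∪ {A} = {A,T} (union, +1)
BDEFJR@0: {C} ∪ {A,T} = {A,C,T} (union, +1)
BE@1: {T} ∪ {A} = {A,T} (union, +1)
FR@1: {G} ∪ {T} = {G,T} (union, +1)
BEFR@1: {A,T} ∩ {G,T} = {T} (intersection, +0)
DJ@1: {T} ∩ {T} = {T} (intersection, +0)
BDEFJR@1: {T} ∩ {T} = {T} (intersection, +0)
BE@2: {T} ∪ {G} = {G,T} (union, +1)
FR@2: {G} ∪ {A} = {A,G} (union, +1)
BEFR@2: {G,T} ∩ {A,G} = {G} (intersection, +0)
DJ@2: {A} ∪ {G} = {A,G} (union, +1)
BDEFJR@2: {G} ∩ {A,G} = {G} (intersection, +0)
per-site changes: [3, 2, 3]; total = 8

2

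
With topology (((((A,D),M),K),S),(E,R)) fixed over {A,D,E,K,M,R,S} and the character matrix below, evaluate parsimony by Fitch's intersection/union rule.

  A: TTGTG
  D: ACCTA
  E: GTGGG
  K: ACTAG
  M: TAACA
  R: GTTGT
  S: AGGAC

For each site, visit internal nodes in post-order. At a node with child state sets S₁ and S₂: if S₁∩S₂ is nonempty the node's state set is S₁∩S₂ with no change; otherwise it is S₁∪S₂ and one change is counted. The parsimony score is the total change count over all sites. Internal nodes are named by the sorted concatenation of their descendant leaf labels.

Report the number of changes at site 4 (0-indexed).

AD@0: {T} ∪ {A} = {A,T} (union, +1)
ADM@0: {A,T} ∩ {T} = {T} (intersection, +0)
ADKM@0: {T} ∪ {A} = {A,T} (union, +1)
ADKMS@0: {A,T} ∩ {A} = {A} (intersection, +0)
ER@0: {G} ∩ {G} = {G} (intersection, +0)
ADEKMRS@0: {A} ∪ {G} = {A,G} (union, +1)
AD@1: {T} ∪ {C} = {C,T} (union, +1)
ADM@1: {C,T} ∪ {A} = {A,C,T} (union, +1)
ADKM@1: {A,C,T} ∩ {C} = {C} (intersection, +0)
ADKMS@1: {C} ∪ {G} = {C,G} (union, +1)
ER@1: {T} ∩ {T} = {T} (intersection, +0)
ADEKMRS@1: {C,G} ∪ {T} = {C,G,T} (union, +1)
AD@2: {G} ∪ {C} = {C,G} (union, +1)
ADM@2: {C,G} ∪ {A} = {A,C,G} (union, +1)
ADKM@2: {A,C,G} ∪ {T} = {A,C,G,T} (union, +1)
ADKMS@2: {A,C,G,T} ∩ {G} = {G} (intersection, +0)
ER@2: {G} ∪ {T} = {G,T} (union, +1)
ADEKMRS@2: {G} ∩ {G,T} = {G} (intersection, +0)
AD@3: {T} ∩ {T} = {T} (intersection, +0)
ADM@3: {T} ∪ {C} = {C,T} (union, +1)
ADKM@3: {C,T} ∪ {A} = {A,C,T} (union, +1)
ADKMS@3: {A,C,T} ∩ {A} = {A} (intersection, +0)
ER@3: {G} ∩ {G} = {G} (intersection, +0)
ADEKMRS@3: {A} ∪ {G} = {A,G} (union, +1)
AD@4: {G} ∪ {A} = {A,G} (union, +1)
ADM@4: {A,G} ∩ {A} = {A} (intersection, +0)
ADKM@4: {A} ∪ {G} = {A,G} (union, +1)
ADKMS@4: {A,G} ∪ {C} = {A,C,G} (union, +1)
ER@4: {G} ∪ {T} = {G,T} (union, +1)
ADEKMRS@4: {A,C,G} ∩ {G,T} = {G} (intersection, +0)
per-site changes: [3, 4, 4, 3, 4]; total = 18

4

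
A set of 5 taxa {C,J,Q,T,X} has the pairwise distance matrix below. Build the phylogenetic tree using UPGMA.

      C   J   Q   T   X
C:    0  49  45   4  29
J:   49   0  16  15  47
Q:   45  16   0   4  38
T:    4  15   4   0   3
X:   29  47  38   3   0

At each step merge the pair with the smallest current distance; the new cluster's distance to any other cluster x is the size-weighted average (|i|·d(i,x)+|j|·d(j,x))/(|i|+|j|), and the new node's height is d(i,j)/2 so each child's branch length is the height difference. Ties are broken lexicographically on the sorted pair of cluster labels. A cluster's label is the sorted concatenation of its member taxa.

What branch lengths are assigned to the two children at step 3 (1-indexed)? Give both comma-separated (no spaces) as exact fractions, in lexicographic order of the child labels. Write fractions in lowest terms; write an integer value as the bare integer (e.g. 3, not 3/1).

33/4,27/4

1. join T+X (d=3) ⇒ TX; edges |T|=3/2, |X|=3/2
  updated: d(C,TX)=33/2, d(J,TX)=31, d(Q,TX)=21
2. join J+Q (d=16) ⇒ JQ; edges |J|=8, |Q|=8
  updated: d(C,JQ)=47, d(JQ,TX)=26
3. join C+TX (d=33/2) ⇒ CTX; edges |C|=33/4, |TX|=27/4
  updated: d(CTX,JQ)=33
4. join CTX+JQ (d=33) ⇒ CJQTX; edges |CTX|=33/4, |JQ|=17/2
final tree: ((C:33/4,(T:3/2,X:3/2):27/4):33/4,(J:8,Q:8):17/2)
total length: 203/4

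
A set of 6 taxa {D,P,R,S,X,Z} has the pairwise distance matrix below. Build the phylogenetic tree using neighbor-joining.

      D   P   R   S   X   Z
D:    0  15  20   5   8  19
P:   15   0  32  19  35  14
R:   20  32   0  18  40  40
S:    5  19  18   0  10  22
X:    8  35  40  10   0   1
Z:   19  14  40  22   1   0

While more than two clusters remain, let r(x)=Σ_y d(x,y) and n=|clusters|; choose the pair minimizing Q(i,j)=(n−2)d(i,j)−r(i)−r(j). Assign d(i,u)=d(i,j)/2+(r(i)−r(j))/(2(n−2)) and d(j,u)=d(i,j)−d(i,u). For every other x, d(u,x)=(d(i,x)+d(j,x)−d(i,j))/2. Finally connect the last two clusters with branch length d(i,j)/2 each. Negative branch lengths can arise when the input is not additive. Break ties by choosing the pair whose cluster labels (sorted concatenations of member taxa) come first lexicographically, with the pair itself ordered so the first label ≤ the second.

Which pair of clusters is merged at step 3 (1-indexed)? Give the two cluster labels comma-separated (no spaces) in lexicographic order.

D,RS

iteration 1: select X,Z (d=1, Q=-186); attach at lengths (1/4, 3/4); label the merged cluster XZ
  updated: d(D,XZ)=13, d(P,XZ)=24, d(R,XZ)=79/2, d(S,XZ)=31/2
iteration 2: select R,S (d=18, Q=-113); attach at lengths (53/3, 1/3); label the merged cluster RS
  updated: d(D,RS)=7/2, d(P,RS)=33/2, d(RS,XZ)=37/2
iteration 3: select D,RS (d=7/2, Q=-63); attach at lengths (0, 7/2); label the merged cluster DRS
  updated: d(DRS,P)=14, d(DRS,XZ)=14
iteration 4: select DRS,P (d=14, Q=-52); attach at lengths (2, 12); label the merged cluster DPRS
  updated: d(DPRS,XZ)=12
iteration 5: select DPRS,XZ (d=12); attach at lengths (6, 6); label the merged cluster DPRSXZ
final tree: (((D:0,(R:53/3,S:1/3):7/2):2,P:12):6,(X:1/4,Z:3/4):6)
total length: 97/2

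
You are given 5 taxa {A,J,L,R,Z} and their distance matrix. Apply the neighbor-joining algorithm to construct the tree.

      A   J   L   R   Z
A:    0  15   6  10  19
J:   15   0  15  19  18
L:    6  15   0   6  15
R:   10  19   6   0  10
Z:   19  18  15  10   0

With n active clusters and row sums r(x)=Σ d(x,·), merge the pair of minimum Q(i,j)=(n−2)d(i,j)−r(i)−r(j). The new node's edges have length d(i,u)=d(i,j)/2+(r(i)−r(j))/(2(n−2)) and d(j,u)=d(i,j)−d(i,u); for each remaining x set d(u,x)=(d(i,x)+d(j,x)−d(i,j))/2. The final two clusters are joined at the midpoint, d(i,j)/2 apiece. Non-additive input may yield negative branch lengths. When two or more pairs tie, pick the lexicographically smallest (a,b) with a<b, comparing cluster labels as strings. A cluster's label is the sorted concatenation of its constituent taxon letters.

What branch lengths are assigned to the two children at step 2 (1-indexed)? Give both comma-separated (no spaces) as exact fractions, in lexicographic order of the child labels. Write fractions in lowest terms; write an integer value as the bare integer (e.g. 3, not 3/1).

step 1: merge (R,Z) at d=10, Q=-77; branch lengths R→13/6, Z→47/6; new cluster RZ
  updated: d(A,RZ)=19/2, d(J,RZ)=27/2, d(L,RZ)=11/2
step 2: merge (A,L) at d=6, Q=-45; branch lengths A→4, L→2; new cluster AL
  updated: d(AL,J)=12, d(AL,RZ)=9/2
step 3: merge (AL,J) at d=12, Q=-30; branch lengths AL→3/2, J→21/2; new cluster AJL
  updated: d(AJL,RZ)=3
step 4: merge (AJL,RZ) at d=3; branch lengths AJL→3/2, RZ→3/2; new cluster AJLRZ
final tree: (((A:4,L:2):3/2,J:21/2):3/2,(R:13/6,Z:47/6):3/2)
total length: 31

4,2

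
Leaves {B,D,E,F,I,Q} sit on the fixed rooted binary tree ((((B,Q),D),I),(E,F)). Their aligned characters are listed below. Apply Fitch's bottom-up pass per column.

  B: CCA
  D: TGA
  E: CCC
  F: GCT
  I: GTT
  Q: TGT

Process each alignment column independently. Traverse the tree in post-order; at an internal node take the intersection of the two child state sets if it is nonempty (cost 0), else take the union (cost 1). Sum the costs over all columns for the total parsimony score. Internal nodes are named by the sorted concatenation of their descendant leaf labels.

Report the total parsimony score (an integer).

9

site 0, node BQ: B={C} ∪ Q={T} → {C,T} (+1)
site 0, node BDQ: BQ={C,T} ∩ D={T} → {T} (+0)
site 0, node BDIQ: BDQ={T} ∪ I={G} → {G,T} (+1)
site 0, node EF: E={C} ∪ F={G} → {C,G} (+1)
site 0, node BDEFIQ: BDIQ={G,T} ∩ EF={C,G} → {G} (+0)
site 1, node BQ: B={C} ∪ Q={G} → {C,G} (+1)
site 1, node BDQ: BQ={C,G} ∩ D={G} → {G} (+0)
site 1, node BDIQ: BDQ={G} ∪ I={T} → {G,T} (+1)
site 1, node EF: E={C} ∩ F={C} → {C} (+0)
site 1, node BDEFIQ: BDIQ={G,T} ∪ EF={C} → {C,G,T} (+1)
site 2, node BQ: B={A} ∪ Q={T} → {A,T} (+1)
site 2, node BDQ: BQ={A,T} ∩ D={A} → {A} (+0)
site 2, node BDIQ: BDQ={A} ∪ I={T} → {A,T} (+1)
site 2, node EF: E={C} ∪ F={T} → {C,T} (+1)
site 2, node BDEFIQ: BDIQ={A,T} ∩ EF={C,T} → {T} (+0)
per-site changes: [3, 3, 3]; total = 9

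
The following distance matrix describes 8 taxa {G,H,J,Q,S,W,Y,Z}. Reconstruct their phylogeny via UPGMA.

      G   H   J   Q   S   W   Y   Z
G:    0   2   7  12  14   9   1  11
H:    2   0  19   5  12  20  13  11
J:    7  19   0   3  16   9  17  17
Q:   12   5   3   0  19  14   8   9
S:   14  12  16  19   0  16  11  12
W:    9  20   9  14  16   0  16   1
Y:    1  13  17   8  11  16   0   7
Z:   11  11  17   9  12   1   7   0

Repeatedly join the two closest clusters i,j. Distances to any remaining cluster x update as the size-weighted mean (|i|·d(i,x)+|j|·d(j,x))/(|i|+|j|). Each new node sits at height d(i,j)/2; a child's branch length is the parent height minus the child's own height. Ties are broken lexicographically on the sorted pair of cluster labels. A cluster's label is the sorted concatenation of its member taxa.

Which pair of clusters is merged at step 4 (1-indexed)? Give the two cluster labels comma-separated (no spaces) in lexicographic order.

iteration 1: select G,Y (d=1); attach at lengths (1/2, 1/2); label the merged cluster GY
  updated: d(GY,H)=15/2, d(GY,J)=12, d(GY,Q)=10, d(GY,S)=25/2, d(GY,W)=25/2, d(GY,Z)=9
iteration 2: select W,Z (d=1); attach at lengths (1/2, 1/2); label the merged cluster WZ
  updated: d(GY,WZ)=43/4, d(H,WZ)=31/2, d(J,WZ)=13, d(Q,WZ)=23/2, d(S,WZ)=14
iteration 3: select J,Q (d=3); attach at lengths (3/2, 3/2); label the merged cluster JQ
  updated: d(GY,JQ)=11, d(H,JQ)=12, d(JQ,S)=35/2, d(JQ,WZ)=49/4
iteration 4: select GY,H (d=15/2); attach at lengths (13/4, 15/4); label the merged cluster GHY
  updated: d(GHY,JQ)=34/3, d(GHY,S)=37/3, d(GHY,WZ)=37/3
iteration 5: select GHY,JQ (d=34/3); attach at lengths (23/12, 25/6); label the merged cluster GHJQY
  updated: d(GHJQY,S)=72/5, d(GHJQY,WZ)=123/10
iteration 6: select GHJQY,WZ (d=123/10); attach at lengths (29/60, 113/20); label the merged cluster GHJQWYZ
  updated: d(GHJQWYZ,S)=100/7
iteration 7: select GHJQWYZ,S (d=100/7); attach at lengths (139/140, 50/7); label the merged cluster GHJQSWYZ
final tree: (((((G:1/2,Y:1/2):13/4,H:15/4):23/12,(J:3/2,Q:3/2):25/6):29/60,(W:1/2,Z:1/2):113/20):139/140,S:50/7)
total length: 3397/105

GY,H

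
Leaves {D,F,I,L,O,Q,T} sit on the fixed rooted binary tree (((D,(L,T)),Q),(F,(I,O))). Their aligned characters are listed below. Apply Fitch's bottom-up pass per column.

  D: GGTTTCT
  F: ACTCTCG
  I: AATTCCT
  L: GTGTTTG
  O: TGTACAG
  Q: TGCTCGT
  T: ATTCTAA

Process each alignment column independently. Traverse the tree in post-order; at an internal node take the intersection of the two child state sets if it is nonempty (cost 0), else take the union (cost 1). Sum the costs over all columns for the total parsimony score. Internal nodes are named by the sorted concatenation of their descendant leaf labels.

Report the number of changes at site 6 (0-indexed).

[col 0] LT: children L:{G}, T:{A} ∪→ {A,G}; cost 1
[col 0] DLT: children D:{G}, LT:{A,G} ∩→ {G}; cost 0
[col 0] DLQT: children DLT:{G}, Q:{T} ∪→ {G,T}; cost 1
[col 0] IO: children I:{A}, O:{T} ∪→ {A,T}; cost 1
[col 0] FIO: children F:{A}, IO:{A,T} ∩→ {A}; cost 0
[col 0] DFILOQT: children DLQT:{G,T}, FIO:{A} ∪→ {A,G,T}; cost 1
[col 1] LT: children L:{T}, T:{T} ∩→ {T}; cost 0
[col 1] DLT: children D:{G}, LT:{T} ∪→ {G,T}; cost 1
[col 1] DLQT: children DLT:{G,T}, Q:{G} ∩→ {G}; cost 0
[col 1] IO: children I:{A}, O:{G} ∪→ {A,G}; cost 1
[col 1] FIO: children F:{C}, IO:{A,G} ∪→ {A,C,G}; cost 1
[col 1] DFILOQT: children DLQT:{G}, FIO:{A,C,G} ∩→ {G}; cost 0
[col 2] LT: children L:{G}, T:{T} ∪→ {G,T}; cost 1
[col 2] DLT: children D:{T}, LT:{G,T} ∩→ {T}; cost 0
[col 2] DLQT: children DLT:{T}, Q:{C} ∪→ {C,T}; cost 1
[col 2] IO: children I:{T}, O:{T} ∩→ {T}; cost 0
[col 2] FIO: children F:{T}, IO:{T} ∩→ {T}; cost 0
[col 2] DFILOQT: children DLQT:{C,T}, FIO:{T} ∩→ {T}; cost 0
[col 3] LT: children L:{T}, T:{C} ∪→ {C,T}; cost 1
[col 3] DLT: children D:{T}, LT:{C,T} ∩→ {T}; cost 0
[col 3] DLQT: children DLT:{T}, Q:{T} ∩→ {T}; cost 0
[col 3] IO: children I:{T}, O:{A} ∪→ {A,T}; cost 1
[col 3] FIO: children F:{C}, IO:{A,T} ∪→ {A,C,T}; cost 1
[col 3] DFILOQT: children DLQT:{T}, FIO:{A,C,T} ∩→ {T}; cost 0
[col 4] LT: children L:{T}, T:{T} ∩→ {T}; cost 0
[col 4] DLT: children D:{T}, LT:{T} ∩→ {T}; cost 0
[col 4] DLQT: children DLT:{T}, Q:{C} ∪→ {C,T}; cost 1
[col 4] IO: children I:{C}, O:{C} ∩→ {C}; cost 0
[col 4] FIO: children F:{T}, IO:{C} ∪→ {C,T}; cost 1
[col 4] DFILOQT: children DLQT:{C,T}, FIO:{C,T} ∩→ {C,T}; cost 0
[col 5] LT: children L:{T}, T:{A} ∪→ {A,T}; cost 1
[col 5] DLT: children D:{C}, LT:{A,T} ∪→ {A,C,T}; cost 1
[col 5] DLQT: children DLT:{A,C,T}, Q:{G} ∪→ {A,C,G,T}; cost 1
[col 5] IO: children I:{C}, O:{A} ∪→ {A,C}; cost 1
[col 5] FIO: children F:{C}, IO:{A,C} ∩→ {C}; cost 0
[col 5] DFILOQT: children DLQT:{A,C,G,T}, FIO:{C} ∩→ {C}; cost 0
[col 6] LT: children L:{G}, T:{A} ∪→ {A,G}; cost 1
[col 6] DLT: children D:{T}, LT:{A,G} ∪→ {A,G,T}; cost 1
[col 6] DLQT: children DLT:{A,G,T}, Q:{T} ∩→ {T}; cost 0
[col 6] IO: children I:{T}, O:{G} ∪→ {G,T}; cost 1
[col 6] FIO: children F:{G}, IO:{G,T} ∩→ {G}; cost 0
[col 6] DFILOQT: children DLQT:{T}, FIO:{G} ∪→ {G,T}; cost 1
per-site changes: [4, 3, 2, 3, 2, 4, 4]; total = 22

4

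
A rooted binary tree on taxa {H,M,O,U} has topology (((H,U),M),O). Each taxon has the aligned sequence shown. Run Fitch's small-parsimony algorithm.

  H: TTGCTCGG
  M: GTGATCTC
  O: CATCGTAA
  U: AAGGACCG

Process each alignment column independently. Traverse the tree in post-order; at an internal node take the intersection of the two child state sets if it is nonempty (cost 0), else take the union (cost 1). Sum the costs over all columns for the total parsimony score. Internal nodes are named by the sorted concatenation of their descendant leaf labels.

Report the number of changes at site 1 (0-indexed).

[col 0] HU: children H:{T}, U:{A} ∪→ {A,T}; cost 1
[col 0] HMU: children HU:{A,T}, M:{G} ∪→ {A,G,T}; cost 1
[col 0] HMOU: children HMU:{A,G,T}, O:{C} ∪→ {A,C,G,T}; cost 1
[col 1] HU: children H:{T}, U:{A} ∪→ {A,T}; cost 1
[col 1] HMU: children HU:{A,T}, M:{T} ∩→ {T}; cost 0
[col 1] HMOU: children HMU:{T}, O:{A} ∪→ {A,T}; cost 1
[col 2] HU: children H:{G}, U:{G} ∩→ {G}; cost 0
[col 2] HMU: children HU:{G}, M:{G} ∩→ {G}; cost 0
[col 2] HMOU: children HMU:{G}, O:{T} ∪→ {G,T}; cost 1
[col 3] HU: children H:{C}, U:{G} ∪→ {C,G}; cost 1
[col 3] HMU: children HU:{C,G}, M:{A} ∪→ {A,C,G}; cost 1
[col 3] HMOU: children HMU:{A,C,G}, O:{C} ∩→ {C}; cost 0
[col 4] HU: children H:{T}, U:{A} ∪→ {A,T}; cost 1
[col 4] HMU: children HU:{A,T}, M:{T} ∩→ {T}; cost 0
[col 4] HMOU: children HMU:{T}, O:{G} ∪→ {G,T}; cost 1
[col 5] HU: children H:{C}, U:{C} ∩→ {C}; cost 0
[col 5] HMU: children HU:{C}, M:{C} ∩→ {C}; cost 0
[col 5] HMOU: children HMU:{C}, O:{T} ∪→ {C,T}; cost 1
[col 6] HU: children H:{G}, U:{C} ∪→ {C,G}; cost 1
[col 6] HMU: children HU:{C,G}, M:{T} ∪→ {C,G,T}; cost 1
[col 6] HMOU: children HMU:{C,G,T}, O:{A} ∪→ {A,C,G,T}; cost 1
[col 7] HU: children H:{G}, U:{G} ∩→ {G}; cost 0
[col 7] HMU: children HU:{G}, M:{C} ∪→ {C,G}; cost 1
[col 7] HMOU: children HMU:{C,G}, O:{A} ∪→ {A,C,G}; cost 1
per-site changes: [3, 2, 1, 2, 2, 1, 3, 2]; total = 16

2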